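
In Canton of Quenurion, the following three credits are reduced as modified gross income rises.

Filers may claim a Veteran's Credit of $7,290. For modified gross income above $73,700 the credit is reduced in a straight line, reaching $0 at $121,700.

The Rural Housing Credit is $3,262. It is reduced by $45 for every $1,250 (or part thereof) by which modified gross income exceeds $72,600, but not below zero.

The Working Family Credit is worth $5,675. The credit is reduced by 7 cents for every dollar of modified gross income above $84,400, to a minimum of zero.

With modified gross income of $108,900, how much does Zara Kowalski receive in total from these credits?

Veteran's Credit: $108,900 is $35,200 into a $48,000 phase-out range, leaving 12,800/48,000 of the credit: $7,290 × 12,800/48,000 = $1,944.
Rural Housing Credit: income exceeds $72,600 by $36,300, which is 30 full-or-partial $1,250 increments; reduction = 30 × $45 = $1,350, leaving $1,912.
Working Family Credit: 7% of the $24,500 excess over $84,400 is $1,715; credit = $5,675 − $1,715 = $3,960.
Total: $1,944 + $1,912 + $3,960 = $7,816.

$7,816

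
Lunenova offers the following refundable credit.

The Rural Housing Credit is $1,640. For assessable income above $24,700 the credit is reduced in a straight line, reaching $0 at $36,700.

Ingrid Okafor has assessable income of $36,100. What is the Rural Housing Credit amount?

Rural Housing Credit: $36,100 is $11,400 into a $12,000 phase-out range, leaving 600/12,000 of the credit: $1,640 × 600/12,000 = $82.

$82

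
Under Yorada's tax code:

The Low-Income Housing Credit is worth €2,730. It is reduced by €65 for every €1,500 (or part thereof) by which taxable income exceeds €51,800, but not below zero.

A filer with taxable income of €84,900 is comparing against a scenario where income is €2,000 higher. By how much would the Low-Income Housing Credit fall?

At €84,900 — income exceeds €51,800 by €33,100, which is 23 full-or-partial €1,500 increments; reduction = 23 × €65 = €1,495, leaving €1,235.
At €86,900 — income exceeds €51,800 by €35,100, which is 24 full-or-partial €1,500 increments; reduction = 24 × €65 = €1,560, leaving €1,170.
Lost: €1,235 − €1,170 = €65.

€65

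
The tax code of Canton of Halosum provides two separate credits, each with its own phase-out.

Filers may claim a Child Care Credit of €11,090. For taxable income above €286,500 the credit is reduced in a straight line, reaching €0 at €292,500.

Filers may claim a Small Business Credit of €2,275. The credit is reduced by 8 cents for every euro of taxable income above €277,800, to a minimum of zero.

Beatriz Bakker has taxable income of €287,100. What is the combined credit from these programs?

Child Care Credit: €287,100 is €600 into a €6,000 phase-out range, leaving 5,400/6,000 of the credit: €11,090 × 5,400/6,000 = €9,981.
Small Business Credit: 8% of the €9,300 excess over €277,800 is €744; credit = €2,275 − €744 = €1,531.
Total: €9,981 + €1,531 = €11,512.

€11,512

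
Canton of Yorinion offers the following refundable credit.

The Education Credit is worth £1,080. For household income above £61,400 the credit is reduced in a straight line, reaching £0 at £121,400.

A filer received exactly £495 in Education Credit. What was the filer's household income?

£93,900

£495 is 495/1,080 of the full £1,080, so 585/1,080 of the £60,000 range has been used: income = £61,400 + £60,000 × 585/1,080 = £93,900.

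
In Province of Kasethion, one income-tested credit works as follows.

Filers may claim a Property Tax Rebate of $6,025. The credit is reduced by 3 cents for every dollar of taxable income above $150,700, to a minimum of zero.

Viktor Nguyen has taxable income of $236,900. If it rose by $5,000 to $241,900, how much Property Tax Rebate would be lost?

At $236,900 — 3% of the $86,200 excess over $150,700 is $2,586; credit = $6,025 − $2,586 = $3,439.
At $241,900 — 3% of the $91,200 excess over $150,700 is $2,736; credit = $6,025 − $2,736 = $3,289.
Lost: $3,439 − $3,289 = $150.

$150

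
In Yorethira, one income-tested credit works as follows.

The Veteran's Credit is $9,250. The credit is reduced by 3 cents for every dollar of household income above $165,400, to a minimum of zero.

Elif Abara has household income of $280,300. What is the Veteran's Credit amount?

Veteran's Credit: 3% of the $114,900 excess over $165,400 is $3,447; credit = $9,250 − $3,447 = $5,803.

$5,803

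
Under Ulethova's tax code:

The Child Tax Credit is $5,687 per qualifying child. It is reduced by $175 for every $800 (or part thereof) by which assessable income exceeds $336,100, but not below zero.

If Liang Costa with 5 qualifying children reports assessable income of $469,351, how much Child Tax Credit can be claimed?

Child Tax Credit: base = 5 × $5,687 = $28,435. income exceeds $336,100 by $133,251 → 167 increments × $175 = $29,225 ≥ base, so the credit is $0.

$0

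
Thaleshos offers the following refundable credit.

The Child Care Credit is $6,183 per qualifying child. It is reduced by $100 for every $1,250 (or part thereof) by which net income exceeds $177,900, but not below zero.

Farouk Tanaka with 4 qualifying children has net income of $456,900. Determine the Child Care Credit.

$2,332

Child Care Credit: base = 4 × $6,183 = $24,732. income exceeds $177,900 by $279,000, which is 224 full-or-partial $1,250 increments; reduction = 224 × $100 = $22,400, leaving $2,332.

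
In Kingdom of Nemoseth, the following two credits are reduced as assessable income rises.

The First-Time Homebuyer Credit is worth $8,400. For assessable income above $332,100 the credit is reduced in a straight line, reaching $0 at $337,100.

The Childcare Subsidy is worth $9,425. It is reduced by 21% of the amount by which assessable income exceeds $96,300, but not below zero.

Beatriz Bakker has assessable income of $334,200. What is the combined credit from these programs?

$4,872

First-Time Homebuyer Credit: $334,200 is $2,100 into a $5,000 phase-out range, leaving 2,900/5,000 of the credit: $8,400 × 2,900/5,000 = $4,872.
Childcare Subsidy: 21% of the $237,900 excess over $96,300 is $49,959 ≥ base, so the credit is $0.
Total: $4,872 + $0 = $4,872.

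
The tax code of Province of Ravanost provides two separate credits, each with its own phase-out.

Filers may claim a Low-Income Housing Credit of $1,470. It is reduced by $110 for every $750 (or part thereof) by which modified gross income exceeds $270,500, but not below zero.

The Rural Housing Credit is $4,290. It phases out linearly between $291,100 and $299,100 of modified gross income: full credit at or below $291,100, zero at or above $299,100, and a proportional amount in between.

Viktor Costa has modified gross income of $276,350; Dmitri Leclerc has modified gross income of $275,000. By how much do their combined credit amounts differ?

$220

Viktor ($276,350): Low-Income Housing Credit: income exceeds $270,500 by $5,850, which is 8 full-or-partial $750 increments; reduction = 8 × $110 = $880, leaving $590. Rural Housing Credit: $276,350 is at or below the $291,100 threshold, so the full $4,290 applies. total $590 + $4,290 = $4,880
Dmitri ($275,000): Low-Income Housing Credit: income exceeds $270,500 by $4,500, which is 6 full-or-partial $750 increments; reduction = 6 × $110 = $660, leaving $810. Rural Housing Credit: $275,000 is at or below the $291,100 threshold, so the full $4,290 applies. total $810 + $4,290 = $5,100
Difference: |$4,880 − $5,100| = $220.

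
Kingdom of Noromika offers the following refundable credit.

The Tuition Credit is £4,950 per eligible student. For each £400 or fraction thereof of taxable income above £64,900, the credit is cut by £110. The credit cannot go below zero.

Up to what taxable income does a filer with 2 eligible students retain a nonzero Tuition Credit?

£100,500

Full credit = 2 × £4,950 = £9,900.
After 89 increments the reduction is 89 × £110 = £9,790, leaving £110; one more increment wipes it out. Increment 89 ends at excess 89 × £400 = £35,600, so the highest qualifying income is £64,900 + £35,600 = £100,500.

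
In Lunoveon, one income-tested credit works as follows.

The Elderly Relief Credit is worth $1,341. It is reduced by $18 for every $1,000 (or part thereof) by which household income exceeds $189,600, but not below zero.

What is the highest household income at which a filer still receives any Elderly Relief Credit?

After 74 increments the reduction is 74 × $18 = $1,332, leaving $9; one more increment wipes it out. Increment 74 ends at excess 74 × $1,000 = $74,000, so the highest qualifying income is $189,600 + $74,000 = $263,600.

$263,600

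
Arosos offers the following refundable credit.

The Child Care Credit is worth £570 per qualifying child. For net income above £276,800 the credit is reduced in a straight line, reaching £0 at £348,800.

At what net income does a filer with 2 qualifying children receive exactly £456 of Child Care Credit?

£320,000

Full credit = 2 × £570 = £1,140.
£456 is 456/1,140 of the full £1,140, so 684/1,140 of the £72,000 range has been used: income = £276,800 + £72,000 × 684/1,140 = £320,000.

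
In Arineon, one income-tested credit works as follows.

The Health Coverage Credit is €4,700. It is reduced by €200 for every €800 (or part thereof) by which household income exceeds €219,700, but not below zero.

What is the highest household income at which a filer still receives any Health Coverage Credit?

After 23 increments the reduction is 23 × €200 = €4,600, leaving €100; one more increment wipes it out. Increment 23 ends at excess 23 × €800 = €18,400, so the highest qualifying income is €219,700 + €18,400 = €238,100.

€238,100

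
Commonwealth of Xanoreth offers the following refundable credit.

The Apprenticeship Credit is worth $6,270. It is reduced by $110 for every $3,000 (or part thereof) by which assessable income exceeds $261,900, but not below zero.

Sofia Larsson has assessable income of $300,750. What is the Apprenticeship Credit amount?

$4,840

Apprenticeship Credit: income exceeds $261,900 by $38,850, which is 13 full-or-partial $3,000 increments; reduction = 13 × $110 = $1,430, leaving $4,840.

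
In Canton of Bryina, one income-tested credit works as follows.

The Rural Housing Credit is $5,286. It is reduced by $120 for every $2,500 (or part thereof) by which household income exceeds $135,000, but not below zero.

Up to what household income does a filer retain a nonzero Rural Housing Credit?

After 44 increments the reduction is 44 × $120 = $5,280, leaving $6; one more increment wipes it out. Increment 44 ends at excess 44 × $2,500 = $110,000, so the highest qualifying income is $135,000 + $110,000 = $245,000.

$245,000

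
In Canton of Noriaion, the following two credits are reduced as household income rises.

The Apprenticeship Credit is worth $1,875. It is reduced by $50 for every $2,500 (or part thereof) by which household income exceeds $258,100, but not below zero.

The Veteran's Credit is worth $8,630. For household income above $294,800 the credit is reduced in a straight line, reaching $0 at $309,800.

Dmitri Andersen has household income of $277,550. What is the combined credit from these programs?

$10,105

Apprenticeship Credit: income exceeds $258,100 by $19,450, which is 8 full-or-partial $2,500 increments; reduction = 8 × $50 = $400, leaving $1,475.
Veteran's Credit: $277,550 is at or below the $294,800 threshold, so the full $8,630 applies.
Total: $1,475 + $8,630 = $10,105.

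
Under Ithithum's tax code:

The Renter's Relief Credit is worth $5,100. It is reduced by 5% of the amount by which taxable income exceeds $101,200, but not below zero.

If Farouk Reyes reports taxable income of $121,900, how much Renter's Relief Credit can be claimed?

Renter's Relief Credit: 5% of the $20,700 excess over $101,200 is $1,035; credit = $5,100 − $1,035 = $4,065.

$4,065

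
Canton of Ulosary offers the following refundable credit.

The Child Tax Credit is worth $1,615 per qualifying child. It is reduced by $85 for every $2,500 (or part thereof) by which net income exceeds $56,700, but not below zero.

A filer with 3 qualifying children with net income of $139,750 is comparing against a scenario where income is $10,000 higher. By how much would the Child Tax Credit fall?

$340

At $139,750 — base = 3 × $1,615 = $4,845. income exceeds $56,700 by $83,050, which is 34 full-or-partial $2,500 increments; reduction = 34 × $85 = $2,890, leaving $1,955.
At $149,750 — base = 3 × $1,615 = $4,845. income exceeds $56,700 by $93,050, which is 38 full-or-partial $2,500 increments; reduction = 38 × $85 = $3,230, leaving $1,615.
Lost: $1,955 − $1,615 = $340.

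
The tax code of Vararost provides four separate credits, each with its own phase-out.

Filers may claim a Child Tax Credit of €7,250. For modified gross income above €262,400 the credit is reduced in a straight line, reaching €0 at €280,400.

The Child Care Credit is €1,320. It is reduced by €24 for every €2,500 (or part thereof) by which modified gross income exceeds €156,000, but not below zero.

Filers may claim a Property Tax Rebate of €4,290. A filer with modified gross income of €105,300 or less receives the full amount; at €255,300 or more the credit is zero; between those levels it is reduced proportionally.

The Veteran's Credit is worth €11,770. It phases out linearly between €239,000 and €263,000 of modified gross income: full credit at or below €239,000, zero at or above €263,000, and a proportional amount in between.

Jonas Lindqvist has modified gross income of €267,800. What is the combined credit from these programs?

Child Tax Credit: €267,800 is €5,400 into a €18,000 phase-out range, leaving 12,600/18,000 of the credit: €7,250 × 12,600/18,000 = €5,075.
Child Care Credit: income exceeds €156,000 by €111,800, which is 45 full-or-partial €2,500 increments; reduction = 45 × €24 = €1,080, leaving €240.
Property Tax Rebate: €267,800 is at or above €255,300, so the credit is €0.
Veteran's Credit: €267,800 is at or above €263,000, so the credit is €0.
Total: €5,075 + €240 + €0 + €0 = €5,315.

€5,315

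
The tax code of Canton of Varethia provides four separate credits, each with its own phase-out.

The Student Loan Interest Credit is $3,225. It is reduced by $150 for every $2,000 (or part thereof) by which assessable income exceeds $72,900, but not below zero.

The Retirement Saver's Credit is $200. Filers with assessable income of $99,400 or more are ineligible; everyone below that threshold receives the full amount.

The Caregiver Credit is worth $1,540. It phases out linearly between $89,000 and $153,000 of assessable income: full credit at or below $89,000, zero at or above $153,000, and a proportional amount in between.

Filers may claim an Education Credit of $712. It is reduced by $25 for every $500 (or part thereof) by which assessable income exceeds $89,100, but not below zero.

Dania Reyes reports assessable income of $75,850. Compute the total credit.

Student Loan Interest Credit: income exceeds $72,900 by $2,950, which is 2 full-or-partial $2,000 increments; reduction = 2 × $150 = $300, leaving $2,925.
Retirement Saver's Credit: $75,850 is below the $99,400 cutoff, so the full $200 applies.
Caregiver Credit: $75,850 is at or below the $89,000 threshold, so the full $1,540 applies.
Education Credit: $75,850 is at or below the $89,100 threshold, so the full $712 applies.
Total: $2,925 + $200 + $1,540 + $712 = $5,377.

$5,377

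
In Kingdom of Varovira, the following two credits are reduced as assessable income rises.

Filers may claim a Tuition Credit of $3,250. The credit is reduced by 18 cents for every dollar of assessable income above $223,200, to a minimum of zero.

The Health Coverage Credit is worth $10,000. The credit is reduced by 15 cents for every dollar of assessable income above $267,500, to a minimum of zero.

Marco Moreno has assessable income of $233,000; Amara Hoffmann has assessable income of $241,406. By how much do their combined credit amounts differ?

Marco ($233,000): Tuition Credit: 18% of the $9,800 excess over $223,200 is $1,764; credit = $3,250 − $1,764 = $1,486. Health Coverage Credit: $233,000 is at or below the $267,500 threshold, so the full $10,000 applies. total $1,486 + $10,000 = $11,486
Amara ($241,406): Tuition Credit: 18% of the $18,206 excess over $223,200 is $3,277.08 ≥ base, so the credit is $0. Health Coverage Credit: $241,406 is at or below the $267,500 threshold, so the full $10,000 applies. total $0 + $10,000 = $10,000
Difference: |$11,486 − $10,000| = $1,486.

$1,486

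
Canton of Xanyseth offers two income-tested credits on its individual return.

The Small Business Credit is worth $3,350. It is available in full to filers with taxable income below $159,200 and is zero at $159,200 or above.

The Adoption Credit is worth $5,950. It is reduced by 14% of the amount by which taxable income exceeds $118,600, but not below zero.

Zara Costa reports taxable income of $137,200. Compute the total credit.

$6,696

Small Business Credit: $137,200 is below the $159,200 cutoff, so the full $3,350 applies.
Adoption Credit: 14% of the $18,600 excess over $118,600 is $2,604; credit = $5,950 − $2,604 = $3,346.
Total: $3,350 + $3,346 = $6,696.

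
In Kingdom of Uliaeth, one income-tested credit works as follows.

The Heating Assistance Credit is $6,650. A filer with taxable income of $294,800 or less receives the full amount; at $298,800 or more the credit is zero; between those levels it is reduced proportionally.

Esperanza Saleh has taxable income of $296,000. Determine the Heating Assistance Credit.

$4,655

Heating Assistance Credit: $296,000 is $1,200 into a $4,000 phase-out range, leaving 2,800/4,000 of the credit: $6,650 × 2,800/4,000 = $4,655.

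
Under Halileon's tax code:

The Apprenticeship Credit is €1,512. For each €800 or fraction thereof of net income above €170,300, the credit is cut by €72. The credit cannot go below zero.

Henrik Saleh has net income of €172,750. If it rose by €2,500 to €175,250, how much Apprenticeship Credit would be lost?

At €172,750 — income exceeds €170,300 by €2,450, which is 4 full-or-partial €800 increments; reduction = 4 × €72 = €288, leaving €1,224.
At €175,250 — income exceeds €170,300 by €4,950, which is 7 full-or-partial €800 increments; reduction = 7 × €72 = €504, leaving €1,008.
Lost: €1,224 − €1,008 = €216.

€216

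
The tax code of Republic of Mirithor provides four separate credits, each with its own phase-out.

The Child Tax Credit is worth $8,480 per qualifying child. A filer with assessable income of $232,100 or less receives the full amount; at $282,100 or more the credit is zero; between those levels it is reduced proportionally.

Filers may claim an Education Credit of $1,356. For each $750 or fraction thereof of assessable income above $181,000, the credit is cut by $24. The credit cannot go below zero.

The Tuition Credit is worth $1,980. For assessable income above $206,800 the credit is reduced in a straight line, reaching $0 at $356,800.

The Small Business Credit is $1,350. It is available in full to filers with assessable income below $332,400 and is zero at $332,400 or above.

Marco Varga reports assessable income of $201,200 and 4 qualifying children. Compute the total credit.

Child Tax Credit: base = 4 × $8,480 = $33,920. $201,200 is at or below the $232,100 threshold, so the full $33,920 applies.
Education Credit: income exceeds $181,000 by $20,200, which is 27 full-or-partial $750 increments; reduction = 27 × $24 = $648, leaving $708.
Tuition Credit: $201,200 is at or below the $206,800 threshold, so the full $1,980 applies.
Small Business Credit: $201,200 is below the $332,400 cutoff, so the full $1,350 applies.
Total: $33,920 + $708 + $1,980 + $1,350 = $37,958.

$37,958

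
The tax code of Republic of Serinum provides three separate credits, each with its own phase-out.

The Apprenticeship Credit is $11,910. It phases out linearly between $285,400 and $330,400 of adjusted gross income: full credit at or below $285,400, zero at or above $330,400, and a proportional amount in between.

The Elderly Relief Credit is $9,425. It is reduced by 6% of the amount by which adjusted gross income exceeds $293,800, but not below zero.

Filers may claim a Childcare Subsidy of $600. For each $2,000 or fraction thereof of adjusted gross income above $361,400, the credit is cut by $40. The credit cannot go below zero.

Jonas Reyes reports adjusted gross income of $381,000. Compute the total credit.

Apprenticeship Credit: $381,000 is at or above $330,400, so the credit is $0.
Elderly Relief Credit: 6% of the $87,200 excess over $293,800 is $5,232; credit = $9,425 − $5,232 = $4,193.
Childcare Subsidy: income exceeds $361,400 by $19,600, which is 10 full-or-partial $2,000 increments; reduction = 10 × $40 = $400, leaving $200.
Total: $0 + $4,193 + $200 = $4,393.

$4,393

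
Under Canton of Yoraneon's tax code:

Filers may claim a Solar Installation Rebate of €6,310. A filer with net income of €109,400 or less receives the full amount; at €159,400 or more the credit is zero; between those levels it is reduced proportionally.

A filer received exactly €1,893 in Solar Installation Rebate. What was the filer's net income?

€1,893 is 1,893/6,310 of the full €6,310, so 4,417/6,310 of the €50,000 range has been used: income = €109,400 + €50,000 × 4,417/6,310 = €144,400.

€144,400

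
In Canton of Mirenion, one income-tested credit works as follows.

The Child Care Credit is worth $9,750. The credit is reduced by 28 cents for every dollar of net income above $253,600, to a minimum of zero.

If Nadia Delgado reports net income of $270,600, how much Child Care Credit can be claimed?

$4,990

Child Care Credit: 28% of the $17,000 excess over $253,600 is $4,760; credit = $9,750 − $4,760 = $4,990.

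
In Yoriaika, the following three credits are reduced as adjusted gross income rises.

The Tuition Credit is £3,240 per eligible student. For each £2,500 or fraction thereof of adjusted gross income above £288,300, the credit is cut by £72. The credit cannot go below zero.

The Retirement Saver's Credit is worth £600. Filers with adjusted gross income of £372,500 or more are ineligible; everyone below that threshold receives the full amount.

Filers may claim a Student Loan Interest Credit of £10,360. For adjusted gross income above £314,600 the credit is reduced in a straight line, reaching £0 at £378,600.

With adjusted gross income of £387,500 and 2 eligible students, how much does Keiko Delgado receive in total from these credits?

Tuition Credit: base = 2 × £3,240 = £6,480. income exceeds £288,300 by £99,200, which is 40 full-or-partial £2,500 increments; reduction = 40 × £72 = £2,880, leaving £3,600.
Retirement Saver's Credit: £387,500 meets or exceeds the £372,500 cutoff, so the credit is £0.
Student Loan Interest Credit: £387,500 is at or above £378,600, so the credit is £0.
Total: £3,600 + £0 + £0 = £3,600.

£3,600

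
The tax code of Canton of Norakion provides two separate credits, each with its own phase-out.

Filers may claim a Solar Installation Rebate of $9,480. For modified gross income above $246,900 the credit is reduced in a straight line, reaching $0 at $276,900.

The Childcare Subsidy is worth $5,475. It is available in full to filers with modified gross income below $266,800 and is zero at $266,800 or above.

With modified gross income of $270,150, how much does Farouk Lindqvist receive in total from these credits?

Solar Installation Rebate: $270,150 is $23,250 into a $30,000 phase-out range, leaving 6,750/30,000 of the credit: $9,480 × 6,750/30,000 = $2,133.
Childcare Subsidy: $270,150 meets or exceeds the $266,800 cutoff, so the credit is $0.
Total: $2,133 + $0 = $2,133.

$2,133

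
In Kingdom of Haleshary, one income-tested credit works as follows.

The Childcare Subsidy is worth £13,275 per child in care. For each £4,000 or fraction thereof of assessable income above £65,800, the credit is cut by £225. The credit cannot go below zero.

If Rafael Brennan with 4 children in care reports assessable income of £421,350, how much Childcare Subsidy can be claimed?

Childcare Subsidy: base = 4 × £13,275 = £53,100. income exceeds £65,800 by £355,550, which is 89 full-or-partial £4,000 increments; reduction = 89 × £225 = £20,025, leaving £33,075.

£33,075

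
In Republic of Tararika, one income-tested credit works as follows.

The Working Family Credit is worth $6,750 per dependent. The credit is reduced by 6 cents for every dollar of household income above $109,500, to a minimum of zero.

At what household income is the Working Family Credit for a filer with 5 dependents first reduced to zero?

$672,000

Full credit = 5 × $6,750 = $33,750.
The credit falls by 6% of each dollar above $109,500, so it reaches zero when the excess is $33,750 / 6% = $562,500: income = $109,500 + $562,500 = $672,000.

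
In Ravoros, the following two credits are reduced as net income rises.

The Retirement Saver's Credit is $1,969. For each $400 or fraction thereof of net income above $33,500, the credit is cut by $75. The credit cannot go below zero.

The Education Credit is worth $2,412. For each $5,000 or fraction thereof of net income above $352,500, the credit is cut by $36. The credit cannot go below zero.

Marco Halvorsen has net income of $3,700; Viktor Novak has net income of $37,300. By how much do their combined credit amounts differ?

Marco ($3,700): Retirement Saver's Credit: $3,700 is at or below the $33,500 threshold, so the full $1,969 applies. Education Credit: $3,700 is at or below the $352,500 threshold, so the full $2,412 applies. total $1,969 + $2,412 = $4,381
Viktor ($37,300): Retirement Saver's Credit: income exceeds $33,500 by $3,800, which is 10 full-or-partial $400 increments; reduction = 10 × $75 = $750, leaving $1,219. Education Credit: $37,300 is at or below the $352,500 threshold, so the full $2,412 applies. total $1,219 + $2,412 = $3,631
Difference: |$4,381 − $3,631| = $750.

$750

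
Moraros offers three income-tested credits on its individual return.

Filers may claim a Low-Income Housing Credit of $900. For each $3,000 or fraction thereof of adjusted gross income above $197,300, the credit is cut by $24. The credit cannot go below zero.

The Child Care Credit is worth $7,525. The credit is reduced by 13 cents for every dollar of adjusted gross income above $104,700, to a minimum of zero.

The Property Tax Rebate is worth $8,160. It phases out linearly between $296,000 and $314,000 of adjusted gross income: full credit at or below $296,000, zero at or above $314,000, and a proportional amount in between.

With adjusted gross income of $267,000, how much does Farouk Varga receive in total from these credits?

Low-Income Housing Credit: income exceeds $197,300 by $69,700, which is 24 full-or-partial $3,000 increments; reduction = 24 × $24 = $576, leaving $324.
Child Care Credit: 13% of the $162,300 excess over $104,700 is $21,099 ≥ base, so the credit is $0.
Property Tax Rebate: $267,000 is at or below the $296,000 threshold, so the full $8,160 applies.
Total: $324 + $0 + $8,160 = $8,484.

$8,484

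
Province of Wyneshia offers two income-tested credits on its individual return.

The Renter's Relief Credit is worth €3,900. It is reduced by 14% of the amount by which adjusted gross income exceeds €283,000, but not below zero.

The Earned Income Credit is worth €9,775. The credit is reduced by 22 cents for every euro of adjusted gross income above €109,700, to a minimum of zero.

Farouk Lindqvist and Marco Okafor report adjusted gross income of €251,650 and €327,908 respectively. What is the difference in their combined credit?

€3,900

Farouk (€251,650): Renter's Relief Credit: €251,650 is at or below the €283,000 threshold, so the full €3,900 applies. Earned Income Credit: 22% of the €141,950 excess over €109,700 is €31,229 ≥ base, so the credit is €0. total €3,900 + €0 = €3,900
Marco (€327,908): Renter's Relief Credit: 14% of the €44,908 excess over €283,000 is €6,287.12 ≥ base, so the credit is €0. Earned Income Credit: 22% of the €218,208 excess over €109,700 is €48,005.76 ≥ base, so the credit is €0. total €0 + €0 = €0
Difference: |€3,900 − €0| = €3,900.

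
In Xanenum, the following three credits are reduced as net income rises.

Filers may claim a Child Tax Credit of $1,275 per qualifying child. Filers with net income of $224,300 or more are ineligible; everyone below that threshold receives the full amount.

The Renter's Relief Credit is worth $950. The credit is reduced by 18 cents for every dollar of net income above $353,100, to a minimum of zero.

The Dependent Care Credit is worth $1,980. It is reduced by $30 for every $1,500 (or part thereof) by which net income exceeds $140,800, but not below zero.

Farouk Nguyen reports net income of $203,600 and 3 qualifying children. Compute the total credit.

Child Tax Credit: base = 3 × $1,275 = $3,825. $203,600 is below the $224,300 cutoff, so the full $3,825 applies.
Renter's Relief Credit: $203,600 is at or below the $353,100 threshold, so the full $950 applies.
Dependent Care Credit: income exceeds $140,800 by $62,800, which is 42 full-or-partial $1,500 increments; reduction = 42 × $30 = $1,260, leaving $720.
Total: $3,825 + $950 + $720 = $5,495.

$5,495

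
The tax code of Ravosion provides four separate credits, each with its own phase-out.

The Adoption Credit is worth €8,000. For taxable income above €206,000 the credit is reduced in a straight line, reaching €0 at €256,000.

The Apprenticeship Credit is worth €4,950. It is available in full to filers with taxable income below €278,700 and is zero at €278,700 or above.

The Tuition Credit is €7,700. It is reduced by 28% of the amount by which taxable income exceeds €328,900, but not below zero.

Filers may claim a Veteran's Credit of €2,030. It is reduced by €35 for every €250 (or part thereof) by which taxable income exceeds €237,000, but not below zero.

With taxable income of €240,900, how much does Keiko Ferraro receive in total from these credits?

€16,536

Adoption Credit: €240,900 is €34,900 into a €50,000 phase-out range, leaving 15,100/50,000 of the credit: €8,000 × 15,100/50,000 = €2,416.
Apprenticeship Credit: €240,900 is below the €278,700 cutoff, so the full €4,950 applies.
Tuition Credit: €240,900 is at or below the €328,900 threshold, so the full €7,700 applies.
Veteran's Credit: income exceeds €237,000 by €3,900, which is 16 full-or-partial €250 increments; reduction = 16 × €35 = €560, leaving €1,470.
Total: €2,416 + €4,950 + €7,700 + €1,470 = €16,536.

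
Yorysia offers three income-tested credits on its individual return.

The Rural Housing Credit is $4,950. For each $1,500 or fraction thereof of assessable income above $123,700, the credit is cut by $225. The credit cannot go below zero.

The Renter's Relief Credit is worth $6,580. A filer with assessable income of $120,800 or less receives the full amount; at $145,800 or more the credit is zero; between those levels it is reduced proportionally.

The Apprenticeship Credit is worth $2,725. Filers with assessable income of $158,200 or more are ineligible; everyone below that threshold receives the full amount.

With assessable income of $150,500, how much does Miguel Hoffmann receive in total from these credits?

Rural Housing Credit: income exceeds $123,700 by $26,800, which is 18 full-or-partial $1,500 increments; reduction = 18 × $225 = $4,050, leaving $900.
Renter's Relief Credit: $150,500 is at or above $145,800, so the credit is $0.
Apprenticeship Credit: $150,500 is below the $158,200 cutoff, so the full $2,725 applies.
Total: $900 + $0 + $2,725 = $3,625.

$3,625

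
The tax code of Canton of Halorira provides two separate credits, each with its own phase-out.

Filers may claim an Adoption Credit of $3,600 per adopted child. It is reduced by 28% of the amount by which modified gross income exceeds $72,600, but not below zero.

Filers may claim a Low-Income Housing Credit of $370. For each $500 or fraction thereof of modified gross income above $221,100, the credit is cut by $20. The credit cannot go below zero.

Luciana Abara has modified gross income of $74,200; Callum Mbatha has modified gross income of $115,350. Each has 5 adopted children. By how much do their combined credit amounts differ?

$11,522

Luciana ($74,200): Adoption Credit: base = 5 × $3,600 = $18,000. 28% of the $1,600 excess over $72,600 is $448; credit = $18,000 − $448 = $17,552. Low-Income Housing Credit: $74,200 is at or below the $221,100 threshold, so the full $370 applies. total $17,552 + $370 = $17,922
Callum ($115,350): Adoption Credit: base = 5 × $3,600 = $18,000. 28% of the $42,750 excess over $72,600 is $11,970; credit = $18,000 − $11,970 = $6,030. Low-Income Housing Credit: $115,350 is at or below the $221,100 threshold, so the full $370 applies. total $6,030 + $370 = $6,400
Difference: |$17,922 − $6,400| = $11,522.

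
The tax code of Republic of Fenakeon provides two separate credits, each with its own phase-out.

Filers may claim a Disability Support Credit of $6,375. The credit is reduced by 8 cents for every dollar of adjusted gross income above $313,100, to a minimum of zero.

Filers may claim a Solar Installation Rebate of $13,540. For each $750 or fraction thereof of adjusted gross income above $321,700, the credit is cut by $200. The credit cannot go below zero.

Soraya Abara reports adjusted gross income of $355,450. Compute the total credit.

$7,527

Disability Support Credit: 8% of the $42,350 excess over $313,100 is $3,388; credit = $6,375 − $3,388 = $2,987.
Solar Installation Rebate: income exceeds $321,700 by $33,750, which is 45 full-or-partial $750 increments; reduction = 45 × $200 = $9,000, leaving $4,540.
Total: $2,987 + $4,540 = $7,527.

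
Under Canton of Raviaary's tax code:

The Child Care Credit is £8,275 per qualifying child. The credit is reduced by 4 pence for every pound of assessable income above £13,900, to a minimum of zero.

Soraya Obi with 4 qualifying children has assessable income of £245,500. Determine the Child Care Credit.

£23,836

Child Care Credit: base = 4 × £8,275 = £33,100. 4% of the £231,600 excess over £13,900 is £9,264; credit = £33,100 − £9,264 = £23,836.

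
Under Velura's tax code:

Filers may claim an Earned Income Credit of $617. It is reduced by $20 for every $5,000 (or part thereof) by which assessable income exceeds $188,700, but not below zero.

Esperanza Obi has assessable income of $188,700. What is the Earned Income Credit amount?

$617

Earned Income Credit: $188,700 is at or below the $188,700 threshold, so the full $617 applies.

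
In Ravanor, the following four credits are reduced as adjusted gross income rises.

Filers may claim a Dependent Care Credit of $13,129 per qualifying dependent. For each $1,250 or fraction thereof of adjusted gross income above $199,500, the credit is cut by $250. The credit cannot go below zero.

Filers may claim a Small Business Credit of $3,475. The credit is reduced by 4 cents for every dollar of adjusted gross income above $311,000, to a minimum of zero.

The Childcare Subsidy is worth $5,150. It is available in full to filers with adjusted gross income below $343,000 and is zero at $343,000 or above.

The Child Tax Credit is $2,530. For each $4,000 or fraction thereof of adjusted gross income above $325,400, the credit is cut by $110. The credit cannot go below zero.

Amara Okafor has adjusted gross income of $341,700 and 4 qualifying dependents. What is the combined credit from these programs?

$33,393

Dependent Care Credit: base = 4 × $13,129 = $52,516. income exceeds $199,500 by $142,200, which is 114 full-or-partial $1,250 increments; reduction = 114 × $250 = $28,500, leaving $24,016.
Small Business Credit: 4% of the $30,700 excess over $311,000 is $1,228; credit = $3,475 − $1,228 = $2,247.
Childcare Subsidy: $341,700 is below the $343,000 cutoff, so the full $5,150 applies.
Child Tax Credit: income exceeds $325,400 by $16,300, which is 5 full-or-partial $4,000 increments; reduction = 5 × $110 = $550, leaving $1,980.
Total: $24,016 + $2,247 + $5,150 + $1,980 = $33,393.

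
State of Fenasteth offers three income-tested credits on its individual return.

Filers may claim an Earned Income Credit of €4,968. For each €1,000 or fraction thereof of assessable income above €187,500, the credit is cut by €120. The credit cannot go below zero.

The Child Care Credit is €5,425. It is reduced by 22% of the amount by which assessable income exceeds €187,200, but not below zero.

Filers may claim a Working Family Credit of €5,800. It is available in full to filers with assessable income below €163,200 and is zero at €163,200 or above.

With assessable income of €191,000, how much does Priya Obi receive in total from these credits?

€9,077

Earned Income Credit: income exceeds €187,500 by €3,500, which is 4 full-or-partial €1,000 increments; reduction = 4 × €120 = €480, leaving €4,488.
Child Care Credit: 22% of the €3,800 excess over €187,200 is €836; credit = €5,425 − €836 = €4,589.
Working Family Credit: €191,000 meets or exceeds the €163,200 cutoff, so the credit is €0.
Total: €4,488 + €4,589 + €0 = €9,077.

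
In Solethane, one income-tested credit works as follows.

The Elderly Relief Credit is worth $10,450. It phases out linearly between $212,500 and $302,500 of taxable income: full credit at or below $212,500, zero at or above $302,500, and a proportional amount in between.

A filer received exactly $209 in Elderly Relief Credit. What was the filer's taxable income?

$209 is 209/10,450 of the full $10,450, so 10,241/10,450 of the $90,000 range has been used: income = $212,500 + $90,000 × 10,241/10,450 = $300,700.

$300,700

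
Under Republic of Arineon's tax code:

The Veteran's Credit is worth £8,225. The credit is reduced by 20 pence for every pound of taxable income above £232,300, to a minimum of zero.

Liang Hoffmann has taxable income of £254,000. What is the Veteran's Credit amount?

Veteran's Credit: 20% of the £21,700 excess over £232,300 is £4,340; credit = £8,225 − £4,340 = £3,885.

£3,885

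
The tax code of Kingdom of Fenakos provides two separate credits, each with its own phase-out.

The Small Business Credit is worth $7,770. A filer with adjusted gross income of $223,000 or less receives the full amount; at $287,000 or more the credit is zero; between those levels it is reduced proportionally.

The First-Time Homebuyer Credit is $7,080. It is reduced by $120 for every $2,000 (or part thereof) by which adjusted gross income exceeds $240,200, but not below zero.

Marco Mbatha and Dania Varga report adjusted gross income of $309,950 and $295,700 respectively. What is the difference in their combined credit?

Marco ($309,950): Small Business Credit: $309,950 is at or above $287,000, so the credit is $0. First-Time Homebuyer Credit: income exceeds $240,200 by $69,750, which is 35 full-or-partial $2,000 increments; reduction = 35 × $120 = $4,200, leaving $2,880. total $0 + $2,880 = $2,880
Dania ($295,700): Small Business Credit: $295,700 is at or above $287,000, so the credit is $0. First-Time Homebuyer Credit: income exceeds $240,200 by $55,500, which is 28 full-or-partial $2,000 increments; reduction = 28 × $120 = $3,360, leaving $3,720. total $0 + $3,720 = $3,720
Difference: |$2,880 − $3,720| = $840.

$840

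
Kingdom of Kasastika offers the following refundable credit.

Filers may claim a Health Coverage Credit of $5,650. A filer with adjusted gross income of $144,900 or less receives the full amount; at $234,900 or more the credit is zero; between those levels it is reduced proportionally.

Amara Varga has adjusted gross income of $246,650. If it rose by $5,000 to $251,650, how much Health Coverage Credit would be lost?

At $246,650 — $246,650 is at or above $234,900, so the credit is $0.
At $251,650 — $251,650 is at or above $234,900, so the credit is $0.
Lost: $0 − $0 = $0.

$0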